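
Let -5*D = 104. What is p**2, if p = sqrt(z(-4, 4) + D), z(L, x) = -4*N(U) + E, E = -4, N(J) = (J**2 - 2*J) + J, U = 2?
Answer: -164/5 ≈ -32.800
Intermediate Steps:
N(J) = J**2 - J
z(L, x) = -12 (z(L, x) = -8*(-1 + 2) - 4 = -8 - 4 = -12)
D = -104/5 (D = -1/5*104 = -104/5 ≈ -20.800)
p = 2*I*sqrt(205)/5 (p = sqrt(-12 - 104/5) = sqrt(-164/5) = 2*I*sqrt(205)/5 ≈ 5.7271*I)
p**2 = (2*I*sqrt(205)/5)**2 = -164/5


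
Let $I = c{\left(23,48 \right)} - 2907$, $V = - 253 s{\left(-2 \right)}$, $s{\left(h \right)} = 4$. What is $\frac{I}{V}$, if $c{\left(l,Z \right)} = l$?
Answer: $\frac{721}{253} \approx 2.8498$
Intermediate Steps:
$V = -1012$ ($V = \left(-253\right) 4 = -1012$)
$I = -2884$ ($I = 23 - 2907 = -2884$)
$\frac{I}{V} = - \frac{2884}{-1012} = \left(-2884\right) \left(- \frac{1}{1012}\right) = \frac{721}{253}$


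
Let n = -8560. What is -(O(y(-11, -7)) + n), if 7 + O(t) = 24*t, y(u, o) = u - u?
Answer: 8567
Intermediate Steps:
y(u, o) = 0
O(t) = -7 + 24*t
-(O(y(-11, -7)) + n) = -((-7 + 24*0) - 8560) = -((-7 + 0) - 8560) = -(-7 - 8560) = -1*(-8567) = 8567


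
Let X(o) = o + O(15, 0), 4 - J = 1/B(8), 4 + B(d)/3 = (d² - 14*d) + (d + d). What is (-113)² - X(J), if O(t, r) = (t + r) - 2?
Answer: 1377215/108 ≈ 12752.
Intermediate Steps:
B(d) = -12 - 36*d + 3*d² (B(d) = -12 + 3*((d² - 14*d) + (d + d)) = -12 + 3*((d² - 14*d) + 2*d) = -12 + 3*(d² - 12*d) = -12 + (-36*d + 3*d²) = -12 - 36*d + 3*d²)
O(t, r) = -2 + r + t (O(t, r) = (r + t) - 2 = -2 + r + t)
J = 433/108 (J = 4 - 1/(-12 - 36*8 + 3*8²) = 4 - 1/(-12 - 288 + 3*64) = 4 - 1/(-12 - 288 + 192) = 4 - 1/(-108) = 4 - 1*(-1/108) = 4 + 1/108 = 433/108 ≈ 4.0093)
X(o) = 13 + o (X(o) = o + (-2 + 0 + 15) = o + 13 = 13 + o)
(-113)² - X(J) = (-113)² - (13 + 433/108) = 12769 - 1*1837/108 = 12769 - 1837/108 = 1377215/108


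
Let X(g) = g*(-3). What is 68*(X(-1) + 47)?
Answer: 3400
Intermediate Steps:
X(g) = -3*g
68*(X(-1) + 47) = 68*(-3*(-1) + 47) = 68*(3 + 47) = 68*50 = 3400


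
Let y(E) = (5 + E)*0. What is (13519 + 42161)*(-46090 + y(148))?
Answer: -2566291200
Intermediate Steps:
y(E) = 0
(13519 + 42161)*(-46090 + y(148)) = (13519 + 42161)*(-46090 + 0) = 55680*(-46090) = -2566291200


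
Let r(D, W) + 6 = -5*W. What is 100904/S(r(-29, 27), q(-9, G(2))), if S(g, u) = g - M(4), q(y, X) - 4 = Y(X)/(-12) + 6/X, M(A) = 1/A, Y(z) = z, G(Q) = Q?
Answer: -403616/565 ≈ -714.36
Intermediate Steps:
r(D, W) = -6 - 5*W
q(y, X) = 4 + 6/X - X/12 (q(y, X) = 4 + (X/(-12) + 6/X) = 4 + (X*(-1/12) + 6/X) = 4 + (-X/12 + 6/X) = 4 + (6/X - X/12) = 4 + 6/X - X/12)
S(g, u) = -¼ + g (S(g, u) = g - 1/4 = g - 1*¼ = g - ¼ = -¼ + g)
100904/S(r(-29, 27), q(-9, G(2))) = 100904/(-¼ + (-6 - 5*27)) = 100904/(-¼ + (-6 - 135)) = 100904/(-¼ - 141) = 100904/(-565/4) = 100904*(-4/565) = -403616/565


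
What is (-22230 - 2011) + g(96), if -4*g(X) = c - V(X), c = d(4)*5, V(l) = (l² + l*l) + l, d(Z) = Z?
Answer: -19614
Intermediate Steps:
V(l) = l + 2*l² (V(l) = (l² + l²) + l = 2*l² + l = l + 2*l²)
c = 20 (c = 4*5 = 20)
g(X) = -5 + X*(1 + 2*X)/4 (g(X) = -(20 - X*(1 + 2*X))/4 = -5 + X*(1 + 2*X)/4)
(-22230 - 2011) + g(96) = (-22230 - 2011) + (-5 + (¼)*96*(1 + 2*96)) = -24241 + (-5 + (¼)*96*(1 + 192)) = -24241 + (-5 + (¼)*96*193) = -24241 + (-5 + 4632) = -24241 + 4627 = -19614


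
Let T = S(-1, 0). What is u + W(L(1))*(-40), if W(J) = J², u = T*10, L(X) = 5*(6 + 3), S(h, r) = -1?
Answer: -81010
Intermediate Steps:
T = -1
L(X) = 45 (L(X) = 5*9 = 45)
u = -10 (u = -1*10 = -10)
u + W(L(1))*(-40) = -10 + 45²*(-40) = -10 + 2025*(-40) = -10 - 81000 = -81010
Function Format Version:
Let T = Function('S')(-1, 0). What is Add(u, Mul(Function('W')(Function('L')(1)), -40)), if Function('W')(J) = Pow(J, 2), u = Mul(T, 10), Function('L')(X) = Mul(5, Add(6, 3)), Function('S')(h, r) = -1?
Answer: -81010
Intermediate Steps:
T = -1
Function('L')(X) = 45 (Function('L')(X) = Mul(5, 9) = 45)
u = -10 (u = Mul(-1, 10) = -10)
Add(u, Mul(Function('W')(Function('L')(1)), -40)) = Add(-10, Mul(Pow(45, 2), -40)) = Add(-10, Mul(2025, -40)) = Add(-10, -81000) = -81010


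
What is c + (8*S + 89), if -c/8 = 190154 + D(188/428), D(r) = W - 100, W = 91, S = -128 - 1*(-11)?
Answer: -1522007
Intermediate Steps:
S = -117 (S = -128 + 11 = -117)
D(r) = -9 (D(r) = 91 - 100 = -9)
c = -1521160 (c = -8*(190154 - 9) = -8*190145 = -1521160)
c + (8*S + 89) = -1521160 + (8*(-117) + 89) = -1521160 + (-936 + 89) = -1521160 - 847 = -1522007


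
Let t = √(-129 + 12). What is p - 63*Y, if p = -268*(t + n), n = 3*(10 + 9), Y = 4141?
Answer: -276159 - 804*I*√13 ≈ -2.7616e+5 - 2898.9*I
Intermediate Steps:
t = 3*I*√13 (t = √(-117) = 3*I*√13 ≈ 10.817*I)
n = 57 (n = 3*19 = 57)
p = -15276 - 804*I*√13 (p = -268*(3*I*√13 + 57) = -268*(57 + 3*I*√13) = -15276 - 804*I*√13 ≈ -15276.0 - 2898.9*I)
p - 63*Y = (-15276 - 804*I*√13) - 63*4141 = (-15276 - 804*I*√13) - 260883 = -276159 - 804*I*√13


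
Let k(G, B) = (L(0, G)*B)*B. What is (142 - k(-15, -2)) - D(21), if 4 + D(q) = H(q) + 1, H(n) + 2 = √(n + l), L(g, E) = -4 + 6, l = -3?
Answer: 139 - 3*√2 ≈ 134.76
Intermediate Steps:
L(g, E) = 2
H(n) = -2 + √(-3 + n) (H(n) = -2 + √(n - 3) = -2 + √(-3 + n))
k(G, B) = 2*B² (k(G, B) = (2*B)*B = 2*B²)
D(q) = -5 + √(-3 + q) (D(q) = -4 + ((-2 + √(-3 + q)) + 1) = -4 + (-1 + √(-3 + q)) = -5 + √(-3 + q))
(142 - k(-15, -2)) - D(21) = (142 - 2*(-2)²) - (-5 + √(-3 + 21)) = (142 - 2*4) - (-5 + √18) = (142 - 1*8) - (-5 + 3*√2) = (142 - 8) + (5 - 3*√2) = 134 + (5 - 3*√2) = 139 - 3*√2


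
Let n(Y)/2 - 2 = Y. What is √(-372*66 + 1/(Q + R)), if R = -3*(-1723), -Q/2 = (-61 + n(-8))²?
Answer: I*√739730184281/5489 ≈ 156.69*I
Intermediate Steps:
n(Y) = 4 + 2*Y
Q = -10658 (Q = -2*(-61 + (4 + 2*(-8)))² = -2*(-61 + (4 - 16))² = -2*(-61 - 12)² = -2*(-73)² = -2*5329 = -10658)
R = 5169
√(-372*66 + 1/(Q + R)) = √(-372*66 + 1/(-10658 + 5169)) = √(-24552 + 1/(-5489)) = √(-24552 - 1/5489) = √(-134765929/5489) = I*√739730184281/5489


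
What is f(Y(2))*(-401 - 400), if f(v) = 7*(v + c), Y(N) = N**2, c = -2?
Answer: -11214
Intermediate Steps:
f(v) = -14 + 7*v (f(v) = 7*(v - 2) = 7*(-2 + v) = -14 + 7*v)
f(Y(2))*(-401 - 400) = (-14 + 7*2**2)*(-401 - 400) = (-14 + 7*4)*(-801) = (-14 + 28)*(-801) = 14*(-801) = -11214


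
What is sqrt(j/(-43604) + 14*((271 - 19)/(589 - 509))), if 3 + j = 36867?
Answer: 3*sqrt(57111320090)/109010 ≈ 6.5768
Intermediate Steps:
j = 36864 (j = -3 + 36867 = 36864)
sqrt(j/(-43604) + 14*((271 - 19)/(589 - 509))) = sqrt(36864/(-43604) + 14*((271 - 19)/(589 - 509))) = sqrt(36864*(-1/43604) + 14*(252/80)) = sqrt(-9216/10901 + 14*(252*(1/80))) = sqrt(-9216/10901 + 14*(63/20)) = sqrt(-9216/10901 + 441/10) = sqrt(4715181/109010) = 3*sqrt(57111320090)/109010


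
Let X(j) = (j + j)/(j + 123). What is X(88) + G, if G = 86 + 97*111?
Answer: 2290159/211 ≈ 10854.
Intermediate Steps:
G = 10853 (G = 86 + 10767 = 10853)
X(j) = 2*j/(123 + j) (X(j) = (2*j)/(123 + j) = 2*j/(123 + j))
X(88) + G = 2*88/(123 + 88) + 10853 = 2*88/211 + 10853 = 2*88*(1/211) + 10853 = 176/211 + 10853 = 2290159/211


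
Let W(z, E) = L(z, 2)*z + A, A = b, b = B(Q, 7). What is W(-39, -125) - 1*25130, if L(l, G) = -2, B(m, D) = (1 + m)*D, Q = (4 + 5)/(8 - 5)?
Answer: -25024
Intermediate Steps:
Q = 3 (Q = 9/3 = 9*(⅓) = 3)
B(m, D) = D*(1 + m)
b = 28 (b = 7*(1 + 3) = 7*4 = 28)
A = 28
W(z, E) = 28 - 2*z (W(z, E) = -2*z + 28 = 28 - 2*z)
W(-39, -125) - 1*25130 = (28 - 2*(-39)) - 1*25130 = (28 + 78) - 25130 = 106 - 25130 = -25024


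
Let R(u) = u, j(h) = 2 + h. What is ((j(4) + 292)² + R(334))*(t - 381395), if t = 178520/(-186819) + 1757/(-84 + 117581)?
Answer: -746254173608686892996/21950672043 ≈ -3.3997e+10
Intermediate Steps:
t = -20647323457/21950672043 (t = 178520*(-1/186819) + 1757/117497 = -178520/186819 + 1757*(1/117497) = -178520/186819 + 1757/117497 = -20647323457/21950672043 ≈ -0.94062)
((j(4) + 292)² + R(334))*(t - 381395) = (((2 + 4) + 292)² + 334)*(-20647323457/21950672043 - 381395) = ((6 + 292)² + 334)*(-8371897211163442/21950672043) = (298² + 334)*(-8371897211163442/21950672043) = (88804 + 334)*(-8371897211163442/21950672043) = 89138*(-8371897211163442/21950672043) = -746254173608686892996/21950672043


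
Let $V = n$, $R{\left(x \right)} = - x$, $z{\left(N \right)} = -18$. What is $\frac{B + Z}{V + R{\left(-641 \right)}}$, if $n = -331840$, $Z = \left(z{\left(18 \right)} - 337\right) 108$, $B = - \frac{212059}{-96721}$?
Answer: $\frac{337097371}{2912172589} \approx 0.11575$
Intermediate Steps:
$B = \frac{212059}{96721}$ ($B = \left(-212059\right) \left(- \frac{1}{96721}\right) = \frac{212059}{96721} \approx 2.1925$)
$Z = -38340$ ($Z = \left(-18 - 337\right) 108 = \left(-355\right) 108 = -38340$)
$V = -331840$
$\frac{B + Z}{V + R{\left(-641 \right)}} = \frac{\frac{212059}{96721} - 38340}{-331840 - -641} = - \frac{3708071081}{96721 \left(-331840 + 641\right)} = - \frac{3708071081}{96721 \left(-331199\right)} = \left(- \frac{3708071081}{96721}\right) \left(- \frac{1}{331199}\right) = \frac{337097371}{2912172589}$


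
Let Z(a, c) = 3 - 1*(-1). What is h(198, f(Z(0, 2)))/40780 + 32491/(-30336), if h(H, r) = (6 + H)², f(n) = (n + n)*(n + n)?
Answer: -15630001/309275520 ≈ -0.050537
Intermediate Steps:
Z(a, c) = 4 (Z(a, c) = 3 + 1 = 4)
f(n) = 4*n² (f(n) = (2*n)*(2*n) = 4*n²)
h(198, f(Z(0, 2)))/40780 + 32491/(-30336) = (6 + 198)²/40780 + 32491/(-30336) = 204²*(1/40780) + 32491*(-1/30336) = 41616*(1/40780) - 32491/30336 = 10404/10195 - 32491/30336 = -15630001/309275520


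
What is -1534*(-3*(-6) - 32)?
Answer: 21476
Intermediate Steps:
-1534*(-3*(-6) - 32) = -1534*(18 - 32) = -1534*(-14) = 21476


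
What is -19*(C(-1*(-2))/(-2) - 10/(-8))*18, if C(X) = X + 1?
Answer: 171/2 ≈ 85.500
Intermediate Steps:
C(X) = 1 + X
-19*(C(-1*(-2))/(-2) - 10/(-8))*18 = -19*((1 - 1*(-2))/(-2) - 10/(-8))*18 = -19*((1 + 2)*(-½) - 10*(-⅛))*18 = -19*(3*(-½) + 5/4)*18 = -19*(-3/2 + 5/4)*18 = -19*(-¼)*18 = (19/4)*18 = 171/2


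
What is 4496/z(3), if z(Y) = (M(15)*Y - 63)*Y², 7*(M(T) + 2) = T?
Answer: -15736/1971 ≈ -7.9838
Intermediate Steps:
M(T) = -2 + T/7
z(Y) = Y²*(-63 + Y/7) (z(Y) = ((-2 + (⅐)*15)*Y - 63)*Y² = ((-2 + 15/7)*Y - 63)*Y² = (Y/7 - 63)*Y² = (-63 + Y/7)*Y² = Y²*(-63 + Y/7))
4496/z(3) = 4496/(((⅐)*3²*(-441 + 3))) = 4496/(((⅐)*9*(-438))) = 4496/(-3942/7) = 4496*(-7/3942) = -15736/1971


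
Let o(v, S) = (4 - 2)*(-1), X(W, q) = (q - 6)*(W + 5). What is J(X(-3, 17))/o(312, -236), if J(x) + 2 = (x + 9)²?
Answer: -959/2 ≈ -479.50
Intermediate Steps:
X(W, q) = (-6 + q)*(5 + W)
o(v, S) = -2 (o(v, S) = 2*(-1) = -2)
J(x) = -2 + (9 + x)² (J(x) = -2 + (x + 9)² = -2 + (9 + x)²)
J(X(-3, 17))/o(312, -236) = (-2 + (9 + (-30 - 6*(-3) + 5*17 - 3*17))²)/(-2) = (-2 + (9 + (-30 + 18 + 85 - 51))²)*(-½) = (-2 + (9 + 22)²)*(-½) = (-2 + 31²)*(-½) = (-2 + 961)*(-½) = 959*(-½) = -959/2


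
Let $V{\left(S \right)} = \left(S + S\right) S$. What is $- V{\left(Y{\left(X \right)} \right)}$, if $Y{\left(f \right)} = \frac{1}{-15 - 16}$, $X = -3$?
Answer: $- \frac{2}{961} \approx -0.0020812$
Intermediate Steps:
$Y{\left(f \right)} = - \frac{1}{31}$ ($Y{\left(f \right)} = \frac{1}{-31} = - \frac{1}{31}$)
$V{\left(S \right)} = 2 S^{2}$ ($V{\left(S \right)} = 2 S S = 2 S^{2}$)
$- V{\left(Y{\left(X \right)} \right)} = - 2 \left(- \frac{1}{31}\right)^{2} = - \frac{2}{961}$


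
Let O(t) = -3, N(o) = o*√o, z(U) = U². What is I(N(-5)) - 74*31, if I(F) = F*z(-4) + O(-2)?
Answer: -2297 - 80*I*√5 ≈ -2297.0 - 178.89*I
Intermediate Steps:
N(o) = o^(3/2)
I(F) = -3 + 16*F (I(F) = F*(-4)² - 3 = F*16 - 3 = 16*F - 3 = -3 + 16*F)
I(N(-5)) - 74*31 = (-3 + 16*(-5)^(3/2)) - 74*31 = (-3 + 16*(-5*I*√5)) - 2294 = (-3 - 80*I*√5) - 2294 = -2297 - 80*I*√5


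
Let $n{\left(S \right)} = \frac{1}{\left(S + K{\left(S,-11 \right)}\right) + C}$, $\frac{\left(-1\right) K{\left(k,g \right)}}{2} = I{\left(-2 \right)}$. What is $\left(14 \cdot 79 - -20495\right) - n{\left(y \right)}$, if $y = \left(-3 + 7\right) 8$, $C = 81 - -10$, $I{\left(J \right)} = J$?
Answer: $\frac{2743326}{127} \approx 21601.0$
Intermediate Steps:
$K{\left(k,g \right)} = 4$ ($K{\left(k,g \right)} = \left(-2\right) \left(-2\right) = 4$)
$C = 91$ ($C = 81 + 10 = 91$)
$y = 32$ ($y = 4 \cdot 8 = 32$)
$n{\left(S \right)} = \frac{1}{95 + S}$ ($n{\left(S \right)} = \frac{1}{\left(S + 4\right) + 91} = \frac{1}{\left(4 + S\right) + 91} = \frac{1}{95 + S}$)
$\left(14 \cdot 79 - -20495\right) - n{\left(y \right)} = \left(14 \cdot 79 - -20495\right) - \frac{1}{95 + 32} = \left(1106 + 20495\right) - \frac{1}{127} = 21601 - \frac{1}{127} = \frac{2743326}{127}$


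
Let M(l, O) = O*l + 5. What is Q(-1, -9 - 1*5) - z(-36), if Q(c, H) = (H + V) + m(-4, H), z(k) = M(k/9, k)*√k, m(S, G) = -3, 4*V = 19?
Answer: -49/4 - 894*I ≈ -12.25 - 894.0*I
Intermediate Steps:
V = 19/4 (V = (¼)*19 = 19/4 ≈ 4.7500)
M(l, O) = 5 + O*l
z(k) = √k*(5 + k²/9) (z(k) = (5 + k*(k/9))*√k = (5 + k²/9)*√k = √k*(5 + k²/9))
Q(c, H) = 7/4 + H (Q(c, H) = (H + 19/4) - 3 = (19/4 + H) - 3 = 7/4 + H)
Q(-1, -9 - 1*5) - z(-36) = (7/4 + (-9 - 1*5)) - √(-36)*(45 + (-36)²)/9 = (7/4 + (-9 - 5)) - 6*I*(45 + 1296)/9 = (7/4 - 14) - 6*I*1341/9 = -49/4 - 894*I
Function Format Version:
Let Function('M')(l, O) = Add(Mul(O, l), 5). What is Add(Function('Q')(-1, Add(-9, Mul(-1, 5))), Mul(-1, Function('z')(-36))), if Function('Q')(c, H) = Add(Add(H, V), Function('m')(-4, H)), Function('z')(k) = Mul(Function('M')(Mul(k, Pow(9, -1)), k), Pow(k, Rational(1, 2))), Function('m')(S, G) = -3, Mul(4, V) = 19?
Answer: Add(Rational(-49, 4), Mul(-894, I)) ≈ Add(-12.250, Mul(-894.00, I))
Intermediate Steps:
V = Rational(19, 4) (V = Mul(Rational(1, 4), 19) = Rational(19, 4) ≈ 4.7500)
Function('M')(l, O) = Add(5, Mul(O, l))
Function('z')(k) = Mul(Pow(k, Rational(1, 2)), Add(5, Mul(Rational(1, 9), Pow(k, 2)))) (Function('z')(k) = Mul(Add(5, Mul(k, Mul(k, Pow(9, -1)))), Pow(k, Rational(1, 2))) = Mul(Add(5, Mul(k, Mul(k, Rational(1, 9)))), Pow(k, Rational(1, 2))) = Mul(Add(5, Mul(k, Mul(Rational(1, 9), k))), Pow(k, Rational(1, 2))) = Mul(Add(5, Mul(Rational(1, 9), Pow(k, 2))), Pow(k, Rational(1, 2))) = Mul(Pow(k, Rational(1, 2)), Add(5, Mul(Rational(1, 9), Pow(k, 2)))))
Function('Q')(c, H) = Add(Rational(7, 4), H) (Function('Q')(c, H) = Add(Add(H, Rational(19, 4)), -3) = Add(Add(Rational(19, 4), H), -3) = Add(Rational(7, 4), H))
Add(Function('Q')(-1, Add(-9, Mul(-1, 5))), Mul(-1, Function('z')(-36))) = Add(Add(Rational(7, 4), Add(-9, Mul(-1, 5))), Mul(-1, Mul(Rational(1, 9), Pow(-36, Rational(1, 2)), Add(45, Pow(-36, 2))))) = Add(Add(Rational(7, 4), Add(-9, -5)), Mul(-1, Mul(Rational(1, 9), Mul(6, I), Add(45, 1296)))) = Add(Add(Rational(7, 4), -14), Mul(-1, Mul(Rational(1, 9), Mul(6, I), 1341))) = Add(Rational(-49, 4), Mul(-1, Mul(894, I))) = Add(Rational(-49, 4), Mul(-894, I))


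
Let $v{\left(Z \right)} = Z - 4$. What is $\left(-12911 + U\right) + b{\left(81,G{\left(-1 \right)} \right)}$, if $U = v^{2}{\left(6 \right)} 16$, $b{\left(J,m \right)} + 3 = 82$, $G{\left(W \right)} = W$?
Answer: $-12768$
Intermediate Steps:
$b{\left(J,m \right)} = 79$ ($b{\left(J,m \right)} = -3 + 82 = 79$)
$v{\left(Z \right)} = -4 + Z$ ($v{\left(Z \right)} = Z - 4 = -4 + Z$)
$U = 64$ ($U = \left(-4 + 6\right)^{2} \cdot 16 = 2^{2} \cdot 16 = 4 \cdot 16 = 64$)
$\left(-12911 + U\right) + b{\left(81,G{\left(-1 \right)} \right)} = \left(-12911 + 64\right) + 79 = -12847 + 79 = -12768$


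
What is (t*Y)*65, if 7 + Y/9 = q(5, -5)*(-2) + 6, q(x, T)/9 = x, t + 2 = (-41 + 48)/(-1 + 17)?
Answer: 1330875/16 ≈ 83180.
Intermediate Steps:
t = -25/16 (t = -2 + (-41 + 48)/(-1 + 17) = -2 + 7/16 = -25/16 ≈ -1.5625)
q(x, T) = 9*x
Y = -819 (Y = -63 + 9*((9*5)*(-2) + 6) = -63 + 9*(45*(-2) + 6) = -63 + 9*(-90 + 6) = -63 + 9*(-84) = -63 - 756 = -819)
(t*Y)*65 = -25/16*(-819)*65 = (20475/16)*65 = 1330875/16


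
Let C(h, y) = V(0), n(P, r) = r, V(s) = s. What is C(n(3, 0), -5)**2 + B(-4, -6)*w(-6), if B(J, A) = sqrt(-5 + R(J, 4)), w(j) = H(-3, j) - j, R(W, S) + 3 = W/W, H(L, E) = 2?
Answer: 8*I*sqrt(7) ≈ 21.166*I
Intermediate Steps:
R(W, S) = -2 (R(W, S) = -3 + W/W = -3 + 1 = -2)
C(h, y) = 0
w(j) = 2 - j
B(J, A) = I*sqrt(7) (B(J, A) = sqrt(-5 - 2) = sqrt(-7) = I*sqrt(7))
C(n(3, 0), -5)**2 + B(-4, -6)*w(-6) = 0**2 + (I*sqrt(7))*(2 - 1*(-6)) = 0 + (I*sqrt(7))*(2 + 6) = 0 + (I*sqrt(7))*8 = 0 + 8*I*sqrt(7) = 8*I*sqrt(7)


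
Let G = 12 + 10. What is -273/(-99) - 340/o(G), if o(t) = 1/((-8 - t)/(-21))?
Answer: -111563/231 ≈ -482.96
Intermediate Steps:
G = 22
o(t) = 1/(8/21 + t/21) (o(t) = 1/((-8 - t)*(-1/21)) = 1/(8/21 + t/21))
-273/(-99) - 340/o(G) = -273/(-99) - 340/(21/(8 + 22)) = -273*(-1/99) - 340/(21/30) = 91/33 - 340/(21*(1/30)) = 91/33 - 340/7/10 = 91/33 - 340*10/7 = 91/33 - 3400/7 = -111563/231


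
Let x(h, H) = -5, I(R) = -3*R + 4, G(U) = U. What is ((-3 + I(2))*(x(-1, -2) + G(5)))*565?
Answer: 0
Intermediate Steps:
I(R) = 4 - 3*R
((-3 + I(2))*(x(-1, -2) + G(5)))*565 = ((-3 + (4 - 3*2))*(-5 + 5))*565 = ((-3 + (4 - 6))*0)*565 = ((-3 - 2)*0)*565 = -5*0*565 = 0*565 = 0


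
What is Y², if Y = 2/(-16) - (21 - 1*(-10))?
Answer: 62001/64 ≈ 968.77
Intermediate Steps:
Y = -249/8 (Y = 2*(-1/16) - (21 + 10) = -⅛ - 1*31 = -⅛ - 31 = -249/8 ≈ -31.125)
Y² = (-249/8)² = 62001/64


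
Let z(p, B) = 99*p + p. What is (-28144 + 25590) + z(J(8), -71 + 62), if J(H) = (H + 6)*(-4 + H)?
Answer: 3046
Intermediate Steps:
J(H) = (-4 + H)*(6 + H) (J(H) = (6 + H)*(-4 + H) = (-4 + H)*(6 + H))
z(p, B) = 100*p
(-28144 + 25590) + z(J(8), -71 + 62) = (-28144 + 25590) + 100*(-24 + 8² + 2*8) = -2554 + 100*(-24 + 64 + 16) = -2554 + 100*56 = -2554 + 5600 = 3046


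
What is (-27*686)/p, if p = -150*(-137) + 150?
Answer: -1029/1150 ≈ -0.89478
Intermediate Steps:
p = 20700 (p = 20550 + 150 = 20700)
(-27*686)/p = -27*686/20700 = -18522*1/20700 = -1029/1150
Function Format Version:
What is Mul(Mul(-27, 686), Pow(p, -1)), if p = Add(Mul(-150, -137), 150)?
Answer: Rational(-1029, 1150) ≈ -0.89478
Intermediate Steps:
p = 20700 (p = Add(20550, 150) = 20700)
Mul(Mul(-27, 686), Pow(p, -1)) = Mul(Mul(-27, 686), Pow(20700, -1)) = Mul(-18522, Rational(1, 20700)) = Rational(-1029, 1150)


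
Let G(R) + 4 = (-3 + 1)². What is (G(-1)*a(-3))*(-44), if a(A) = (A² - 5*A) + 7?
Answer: 0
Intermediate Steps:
a(A) = 7 + A² - 5*A
G(R) = 0 (G(R) = -4 + (-3 + 1)² = -4 + (-2)² = -4 + 4 = 0)
(G(-1)*a(-3))*(-44) = (0*(7 + (-3)² - 5*(-3)))*(-44) = (0*(7 + 9 + 15))*(-44) = (0*31)*(-44) = 0*(-44) = 0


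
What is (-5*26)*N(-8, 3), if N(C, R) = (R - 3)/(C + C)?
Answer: 0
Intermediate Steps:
N(C, R) = (-3 + R)/(2*C) (N(C, R) = (-3 + R)/((2*C)) = (-3 + R)*(1/(2*C)) = (-3 + R)/(2*C))
(-5*26)*N(-8, 3) = (-5*26)*((½)*(-3 + 3)/(-8)) = -65*(-1)*0/8 = -130*0 = 0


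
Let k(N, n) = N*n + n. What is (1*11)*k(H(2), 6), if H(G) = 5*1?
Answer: 396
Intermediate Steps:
H(G) = 5
k(N, n) = n + N*n
(1*11)*k(H(2), 6) = (1*11)*(6*(1 + 5)) = 11*(6*6) = 11*36 = 396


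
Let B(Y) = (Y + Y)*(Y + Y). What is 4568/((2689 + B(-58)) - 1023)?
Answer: 2284/7561 ≈ 0.30208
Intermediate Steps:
B(Y) = 4*Y² (B(Y) = (2*Y)*(2*Y) = 4*Y²)
4568/((2689 + B(-58)) - 1023) = 4568/((2689 + 4*(-58)²) - 1023) = 4568/((2689 + 4*3364) - 1023) = 4568/((2689 + 13456) - 1023) = 4568/(16145 - 1023) = 4568/15122 = 4568*(1/15122) = 2284/7561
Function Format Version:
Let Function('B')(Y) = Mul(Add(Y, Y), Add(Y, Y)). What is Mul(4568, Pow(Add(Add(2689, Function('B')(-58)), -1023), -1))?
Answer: Rational(2284, 7561) ≈ 0.30208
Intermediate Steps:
Function('B')(Y) = Mul(4, Pow(Y, 2)) (Function('B')(Y) = Mul(Mul(2, Y), Mul(2, Y)) = Mul(4, Pow(Y, 2)))
Mul(4568, Pow(Add(Add(2689, Function('B')(-58)), -1023), -1)) = Mul(4568, Pow(Add(Add(2689, Mul(4, Pow(-58, 2))), -1023), -1)) = Mul(4568, Pow(Add(Add(2689, Mul(4, 3364)), -1023), -1)) = Mul(4568, Pow(Add(Add(2689, 13456), -1023), -1)) = Mul(4568, Pow(Add(16145, -1023), -1)) = Mul(4568, Pow(15122, -1)) = Mul(4568, Rational(1, 15122)) = Rational(2284, 7561)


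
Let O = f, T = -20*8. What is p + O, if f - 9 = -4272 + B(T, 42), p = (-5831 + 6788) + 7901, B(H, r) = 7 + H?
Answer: 4442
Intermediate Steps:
T = -160
p = 8858 (p = 957 + 7901 = 8858)
f = -4416 (f = 9 + (-4272 + (7 - 160)) = 9 + (-4272 - 153) = 9 - 4425 = -4416)
O = -4416
p + O = 8858 - 4416 = 4442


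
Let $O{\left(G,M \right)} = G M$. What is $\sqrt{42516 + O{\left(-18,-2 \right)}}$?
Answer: $6 \sqrt{1182} \approx 206.28$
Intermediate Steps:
$\sqrt{42516 + O{\left(-18,-2 \right)}} = \sqrt{42516 - -36} = \sqrt{42516 + 36} = \sqrt{42552} = 6 \sqrt{1182}$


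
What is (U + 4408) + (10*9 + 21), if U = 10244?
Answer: 14763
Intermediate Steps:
(U + 4408) + (10*9 + 21) = (10244 + 4408) + (10*9 + 21) = 14652 + (90 + 21) = 14652 + 111 = 14763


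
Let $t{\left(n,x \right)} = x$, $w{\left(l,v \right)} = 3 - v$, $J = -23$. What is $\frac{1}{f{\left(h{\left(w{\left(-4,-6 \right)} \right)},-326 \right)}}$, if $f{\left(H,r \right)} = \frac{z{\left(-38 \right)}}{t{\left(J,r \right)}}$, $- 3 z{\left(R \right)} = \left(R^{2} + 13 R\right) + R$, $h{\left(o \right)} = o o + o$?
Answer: $\frac{163}{152} \approx 1.0724$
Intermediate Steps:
$h{\left(o \right)} = o + o^{2}$ ($h{\left(o \right)} = o^{2} + o = o + o^{2}$)
$z{\left(R \right)} = - \frac{14 R}{3} - \frac{R^{2}}{3}$ ($z{\left(R \right)} = - \frac{\left(R^{2} + 13 R\right) + R}{3} = - \frac{R^{2} + 14 R}{3} = - \frac{14 R}{3} - \frac{R^{2}}{3}$)
$f{\left(H,r \right)} = - \frac{304}{r}$ ($f{\left(H,r \right)} = \frac{\left(- \frac{1}{3}\right) \left(-38\right) \left(14 - 38\right)}{r} = \frac{\left(- \frac{1}{3}\right) \left(-38\right) \left(-24\right)}{r} = - \frac{304}{r}$)
$\frac{1}{f{\left(h{\left(w{\left(-4,-6 \right)} \right)},-326 \right)}} = \frac{1}{\left(-304\right) \frac{1}{-326}} = \frac{1}{\left(-304\right) \left(- \frac{1}{326}\right)} = \frac{1}{\frac{152}{163}} = \frac{163}{152}$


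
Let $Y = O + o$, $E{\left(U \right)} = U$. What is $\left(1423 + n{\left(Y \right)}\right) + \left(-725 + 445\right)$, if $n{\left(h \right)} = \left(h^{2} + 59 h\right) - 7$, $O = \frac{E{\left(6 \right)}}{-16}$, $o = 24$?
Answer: $\frac{197633}{64} \approx 3088.0$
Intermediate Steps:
$O = - \frac{3}{8}$ ($O = \frac{6}{-16} = 6 \left(- \frac{1}{16}\right) = - \frac{3}{8} \approx -0.375$)
$Y = \frac{189}{8}$ ($Y = - \frac{3}{8} + 24 = \frac{189}{8} \approx 23.625$)
$n{\left(h \right)} = -7 + h^{2} + 59 h$
$\left(1423 + n{\left(Y \right)}\right) + \left(-725 + 445\right) = \left(1423 + \left(-7 + \left(\frac{189}{8}\right)^{2} + 59 \cdot \frac{189}{8}\right)\right) + \left(-725 + 445\right) = \left(1423 + \left(-7 + \frac{35721}{64} + \frac{11151}{8}\right)\right) - 280 = \left(1423 + \frac{124481}{64}\right) - 280 = \frac{215553}{64} - 280 = \frac{197633}{64}$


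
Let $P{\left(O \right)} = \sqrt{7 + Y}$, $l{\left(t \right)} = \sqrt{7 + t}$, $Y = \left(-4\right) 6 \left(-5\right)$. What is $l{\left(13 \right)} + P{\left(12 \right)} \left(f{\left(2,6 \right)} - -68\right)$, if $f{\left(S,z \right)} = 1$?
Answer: $2 \sqrt{5} + 69 \sqrt{127} \approx 782.06$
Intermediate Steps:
$Y = 120$ ($Y = \left(-24\right) \left(-5\right) = 120$)
$P{\left(O \right)} = \sqrt{127}$ ($P{\left(O \right)} = \sqrt{7 + 120} = \sqrt{127}$)
$l{\left(13 \right)} + P{\left(12 \right)} \left(f{\left(2,6 \right)} - -68\right) = \sqrt{7 + 13} + \sqrt{127} \left(1 - -68\right) = \sqrt{20} + \sqrt{127} \left(1 + 68\right) = 2 \sqrt{5} + \sqrt{127} \cdot 69 = 2 \sqrt{5} + 69 \sqrt{127}$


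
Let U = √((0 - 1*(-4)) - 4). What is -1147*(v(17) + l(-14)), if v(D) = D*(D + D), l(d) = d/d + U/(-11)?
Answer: -664113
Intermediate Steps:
U = 0 (U = √((0 + 4) - 4) = √(4 - 4) = √0 = 0)
l(d) = 1 (l(d) = d/d + 0/(-11) = 1 + 0*(-1/11) = 1 + 0 = 1)
v(D) = 2*D² (v(D) = D*(2*D) = 2*D²)
-1147*(v(17) + l(-14)) = -1147*(2*17² + 1) = -1147*(2*289 + 1) = -1147*(578 + 1) = -1147*579 = -664113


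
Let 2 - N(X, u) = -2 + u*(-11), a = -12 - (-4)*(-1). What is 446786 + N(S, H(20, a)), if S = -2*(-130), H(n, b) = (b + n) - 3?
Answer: 446801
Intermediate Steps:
a = -16 (a = -12 - 1*4 = -12 - 4 = -16)
H(n, b) = -3 + b + n
S = 260
N(X, u) = 4 + 11*u (N(X, u) = 2 - (-2 + u*(-11)) = 2 - (-2 - 11*u) = 2 + (2 + 11*u) = 4 + 11*u)
446786 + N(S, H(20, a)) = 446786 + (4 + 11*(-3 - 16 + 20)) = 446786 + (4 + 11*1) = 446786 + (4 + 11) = 446786 + 15 = 446801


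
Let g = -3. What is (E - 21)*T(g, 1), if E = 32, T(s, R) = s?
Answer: -33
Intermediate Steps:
(E - 21)*T(g, 1) = (32 - 21)*(-3) = 11*(-3) = -33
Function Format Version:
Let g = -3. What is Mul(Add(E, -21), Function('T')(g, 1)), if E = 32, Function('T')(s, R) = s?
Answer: -33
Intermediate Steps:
Mul(Add(E, -21), Function('T')(g, 1)) = Mul(Add(32, -21), -3) = Mul(11, -3) = -33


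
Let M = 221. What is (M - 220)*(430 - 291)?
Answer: 139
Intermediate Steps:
(M - 220)*(430 - 291) = (221 - 220)*(430 - 291) = 1*139 = 139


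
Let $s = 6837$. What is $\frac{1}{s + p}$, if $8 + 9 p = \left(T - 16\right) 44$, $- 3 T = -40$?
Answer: $\frac{27}{184223} \approx 0.00014656$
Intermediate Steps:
$T = \frac{40}{3}$ ($T = \left(- \frac{1}{3}\right) \left(-40\right) = \frac{40}{3} \approx 13.333$)
$p = - \frac{376}{27}$ ($p = - \frac{8}{9} + \frac{\left(\frac{40}{3} - 16\right) 44}{9} = - \frac{8}{9} + \frac{\left(- \frac{8}{3}\right) 44}{9} = - \frac{8}{9} + \frac{1}{9} \left(- \frac{352}{3}\right) = - \frac{8}{9} - \frac{352}{27} = - \frac{376}{27} \approx -13.926$)
$\frac{1}{s + p} = \frac{1}{6837 - \frac{376}{27}} = \frac{1}{\frac{184223}{27}} = \frac{27}{184223}$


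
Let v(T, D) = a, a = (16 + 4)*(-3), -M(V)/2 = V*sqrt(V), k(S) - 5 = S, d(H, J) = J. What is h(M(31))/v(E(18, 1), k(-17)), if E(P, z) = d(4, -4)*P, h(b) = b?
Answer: 31*sqrt(31)/30 ≈ 5.7534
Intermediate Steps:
k(S) = 5 + S
M(V) = -2*V**(3/2) (M(V) = -2*V*sqrt(V) = -2*V**(3/2))
E(P, z) = -4*P
a = -60 (a = 20*(-3) = -60)
v(T, D) = -60
h(M(31))/v(E(18, 1), k(-17)) = -62*sqrt(31)/(-60) = -62*sqrt(31)*(-1/60) = 31*sqrt(31)/30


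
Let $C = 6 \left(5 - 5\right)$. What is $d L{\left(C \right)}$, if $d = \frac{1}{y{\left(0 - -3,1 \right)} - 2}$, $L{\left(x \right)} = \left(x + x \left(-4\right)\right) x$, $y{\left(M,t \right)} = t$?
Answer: $0$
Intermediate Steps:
$C = 0$ ($C = 6 \cdot 0 = 0$)
$L{\left(x \right)} = - 3 x^{2}$ ($L{\left(x \right)} = \left(x - 4 x\right) x = - 3 x x = - 3 x^{2}$)
$d = -1$ ($d = \frac{1}{1 - 2} = \frac{1}{-1} = -1$)
$d L{\left(C \right)} = - \left(-3\right) 0^{2} = - \left(-3\right) 0 = \left(-1\right) 0 = 0$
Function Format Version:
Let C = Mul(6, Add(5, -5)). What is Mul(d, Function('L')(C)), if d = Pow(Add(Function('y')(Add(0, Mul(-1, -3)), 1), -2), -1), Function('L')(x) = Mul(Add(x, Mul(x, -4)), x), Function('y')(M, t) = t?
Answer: 0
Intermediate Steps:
C = 0 (C = Mul(6, 0) = 0)
Function('L')(x) = Mul(-3, Pow(x, 2)) (Function('L')(x) = Mul(Add(x, Mul(-4, x)), x) = Mul(Mul(-3, x), x) = Mul(-3, Pow(x, 2)))
d = -1 (d = Pow(Add(1, -2), -1) = Pow(-1, -1) = -1)
Mul(d, Function('L')(C)) = Mul(-1, Mul(-3, Pow(0, 2))) = Mul(-1, Mul(-3, 0)) = Mul(-1, 0) = 0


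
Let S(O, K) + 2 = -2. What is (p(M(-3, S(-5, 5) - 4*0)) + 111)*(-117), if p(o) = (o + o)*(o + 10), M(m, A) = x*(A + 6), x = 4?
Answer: -46683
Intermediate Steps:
S(O, K) = -4 (S(O, K) = -2 - 2 = -4)
M(m, A) = 24 + 4*A (M(m, A) = 4*(A + 6) = 4*(6 + A) = 24 + 4*A)
p(o) = 2*o*(10 + o) (p(o) = (2*o)*(10 + o) = 2*o*(10 + o))
(p(M(-3, S(-5, 5) - 4*0)) + 111)*(-117) = (2*(24 + 4*(-4 - 4*0))*(10 + (24 + 4*(-4 - 4*0))) + 111)*(-117) = (2*(24 + 4*(-4 + 0))*(10 + (24 + 4*(-4 + 0))) + 111)*(-117) = (2*(24 + 4*(-4))*(10 + (24 + 4*(-4))) + 111)*(-117) = (2*(24 - 16)*(10 + (24 - 16)) + 111)*(-117) = (2*8*(10 + 8) + 111)*(-117) = (2*8*18 + 111)*(-117) = (288 + 111)*(-117) = 399*(-117) = -46683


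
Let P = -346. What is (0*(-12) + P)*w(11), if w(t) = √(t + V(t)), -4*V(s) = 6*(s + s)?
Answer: -346*I*√22 ≈ -1622.9*I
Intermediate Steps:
V(s) = -3*s (V(s) = -3*(s + s)/2 = -3*2*s/2 = -3*s)
w(t) = √2*√(-t) (w(t) = √(t - 3*t) = √(-2*t) = √2*√(-t))
(0*(-12) + P)*w(11) = (0*(-12) - 346)*(√2*√(-1*11)) = (0 - 346)*(√2*√(-11)) = -346*√2*I*√11 = -346*I*√22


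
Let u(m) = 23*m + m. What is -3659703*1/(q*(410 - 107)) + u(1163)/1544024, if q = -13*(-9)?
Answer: -235403323190/2280716451 ≈ -103.21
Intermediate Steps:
q = 117
u(m) = 24*m
-3659703*1/(q*(410 - 107)) + u(1163)/1544024 = -3659703*1/(117*(410 - 107)) + (24*1163)/1544024 = -3659703/(303*117) + 27912*(1/1544024) = -3659703/35451 + 3489/193003 = -3659703*1/35451 + 3489/193003 = -1219901/11817 + 3489/193003 = -235403323190/2280716451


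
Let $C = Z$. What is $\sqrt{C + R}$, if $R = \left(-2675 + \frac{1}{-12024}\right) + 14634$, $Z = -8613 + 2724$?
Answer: $\frac{\sqrt{24377216786}}{2004} \approx 77.91$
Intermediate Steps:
$Z = -5889$
$C = -5889$
$R = \frac{143795015}{12024}$ ($R = \left(-2675 - \frac{1}{12024}\right) + 14634 = - \frac{32164201}{12024} + 14634 = \frac{143795015}{12024} \approx 11959.0$)
$\sqrt{C + R} = \sqrt{-5889 + \frac{143795015}{12024}} = \sqrt{\frac{72985679}{12024}} = \frac{\sqrt{24377216786}}{2004}$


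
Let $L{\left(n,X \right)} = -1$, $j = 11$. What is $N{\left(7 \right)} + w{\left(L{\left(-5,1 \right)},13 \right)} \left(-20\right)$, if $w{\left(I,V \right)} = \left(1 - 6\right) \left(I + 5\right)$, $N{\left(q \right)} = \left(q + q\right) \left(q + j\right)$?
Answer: $652$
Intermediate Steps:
$N{\left(q \right)} = 2 q \left(11 + q\right)$ ($N{\left(q \right)} = \left(q + q\right) \left(q + 11\right) = 2 q \left(11 + q\right)$)
$w{\left(I,V \right)} = -25 - 5 I$ ($w{\left(I,V \right)} = - 5 \left(5 + I\right) = -25 - 5 I$)
$N{\left(7 \right)} + w{\left(L{\left(-5,1 \right)},13 \right)} \left(-20\right) = 2 \cdot 7 \left(11 + 7\right) + \left(-25 - -5\right) \left(-20\right) = 2 \cdot 7 \cdot 18 + \left(-25 + 5\right) \left(-20\right) = 252 - -400 = 252 + 400 = 652$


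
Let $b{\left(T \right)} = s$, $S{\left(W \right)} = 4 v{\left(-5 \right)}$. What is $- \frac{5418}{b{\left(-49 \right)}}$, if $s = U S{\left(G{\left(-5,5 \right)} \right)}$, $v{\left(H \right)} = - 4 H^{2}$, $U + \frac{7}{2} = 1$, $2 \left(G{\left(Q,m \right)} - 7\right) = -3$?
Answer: $- \frac{2709}{500} \approx -5.418$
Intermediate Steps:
$G{\left(Q,m \right)} = \frac{11}{2}$ ($G{\left(Q,m \right)} = 7 + \frac{1}{2} \left(-3\right) = 7 - \frac{3}{2} = \frac{11}{2}$)
$U = - \frac{5}{2}$ ($U = - \frac{7}{2} + 1 = - \frac{5}{2} \approx -2.5$)
$S{\left(W \right)} = -400$ ($S{\left(W \right)} = 4 \left(- 4 \left(-5\right)^{2}\right) = 4 \left(\left(-4\right) 25\right) = 4 \left(-100\right) = -400$)
$s = 1000$ ($s = \left(- \frac{5}{2}\right) \left(-400\right) = 1000$)
$b{\left(T \right)} = 1000$
$- \frac{5418}{b{\left(-49 \right)}} = - \frac{5418}{1000} = \left(-5418\right) \frac{1}{1000} = - \frac{2709}{500}$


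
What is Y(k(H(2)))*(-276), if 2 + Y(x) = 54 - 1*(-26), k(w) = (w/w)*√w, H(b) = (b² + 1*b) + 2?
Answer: -21528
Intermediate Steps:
H(b) = 2 + b + b² (H(b) = (b² + b) + 2 = (b + b²) + 2 = 2 + b + b²)
k(w) = √w (k(w) = 1*√w = √w)
Y(x) = 78 (Y(x) = -2 + (54 - 1*(-26)) = -2 + (54 + 26) = -2 + 80 = 78)
Y(k(H(2)))*(-276) = 78*(-276) = -21528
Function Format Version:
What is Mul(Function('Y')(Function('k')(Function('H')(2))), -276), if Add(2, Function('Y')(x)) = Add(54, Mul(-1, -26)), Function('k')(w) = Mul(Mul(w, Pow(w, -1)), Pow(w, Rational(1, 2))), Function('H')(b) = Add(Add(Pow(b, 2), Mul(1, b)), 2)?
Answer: -21528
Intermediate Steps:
Function('H')(b) = Add(2, b, Pow(b, 2)) (Function('H')(b) = Add(Add(Pow(b, 2), b), 2) = Add(Add(b, Pow(b, 2)), 2) = Add(2, b, Pow(b, 2)))
Function('k')(w) = Pow(w, Rational(1, 2)) (Function('k')(w) = Mul(1, Pow(w, Rational(1, 2))) = Pow(w, Rational(1, 2)))
Function('Y')(x) = 78 (Function('Y')(x) = Add(-2, Add(54, Mul(-1, -26))) = Add(-2, Add(54, 26)) = Add(-2, 80) = 78)
Mul(Function('Y')(Function('k')(Function('H')(2))), -276) = Mul(78, -276) = -21528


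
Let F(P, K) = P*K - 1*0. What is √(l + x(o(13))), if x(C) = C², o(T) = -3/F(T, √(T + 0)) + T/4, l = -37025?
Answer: √(-16914707719 - 52728*√13)/676 ≈ 192.39*I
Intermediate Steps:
F(P, K) = K*P (F(P, K) = K*P + 0 = K*P)
o(T) = -3/T^(3/2) + T/4 (o(T) = -3*1/(T*√(T + 0)) + T/4 = -3/T^(3/2) + T*(¼) = -3/T^(3/2) + T/4)
√(l + x(o(13))) = √(-37025 + (-3*√13/169 + (¼)*13)²) = √(-37025 + (-3*√13/169 + 13/4)²) = √(-37025 + (13/4 - 3*√13/169)²)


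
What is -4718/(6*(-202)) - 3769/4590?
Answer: 711983/231795 ≈ 3.0716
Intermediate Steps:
-4718/(6*(-202)) - 3769/4590 = -4718/(-1212) - 3769*1/4590 = -4718*(-1/1212) - 3769/4590 = 2359/606 - 3769/4590 = 711983/231795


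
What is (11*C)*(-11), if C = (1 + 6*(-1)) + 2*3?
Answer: -121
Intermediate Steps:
C = 1 (C = (1 - 6) + 6 = -5 + 6 = 1)
(11*C)*(-11) = (11*1)*(-11) = 11*(-11) = -121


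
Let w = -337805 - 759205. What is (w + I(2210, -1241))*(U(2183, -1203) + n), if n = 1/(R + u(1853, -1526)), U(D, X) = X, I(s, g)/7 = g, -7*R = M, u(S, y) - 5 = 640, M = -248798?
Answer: 336945163525804/253313 ≈ 1.3302e+9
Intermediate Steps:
u(S, y) = 645 (u(S, y) = 5 + 640 = 645)
R = 248798/7 (R = -⅐*(-248798) = 248798/7 ≈ 35543.)
I(s, g) = 7*g
n = 7/253313 (n = 1/(248798/7 + 645) = 1/(253313/7) = 7/253313 ≈ 2.7634e-5)
w = -1097010
(w + I(2210, -1241))*(U(2183, -1203) + n) = (-1097010 + 7*(-1241))*(-1203 + 7/253313) = (-1097010 - 8687)*(-304735532/253313) = -1105697*(-304735532/253313) = 336945163525804/253313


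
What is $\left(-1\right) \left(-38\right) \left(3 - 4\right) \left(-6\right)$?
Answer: $228$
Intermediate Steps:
$\left(-1\right) \left(-38\right) \left(3 - 4\right) \left(-6\right) = 38 \left(\left(-1\right) \left(-6\right)\right) = 38 \cdot 6 = 228$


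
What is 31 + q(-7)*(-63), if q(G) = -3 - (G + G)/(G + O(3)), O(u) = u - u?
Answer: 346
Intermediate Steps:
O(u) = 0
q(G) = -5 (q(G) = -3 - (G + G)/(G + 0) = -3 - 2*G/G = -3 - 1*2 = -3 - 2 = -5)
31 + q(-7)*(-63) = 31 - 5*(-63) = 31 + 315 = 346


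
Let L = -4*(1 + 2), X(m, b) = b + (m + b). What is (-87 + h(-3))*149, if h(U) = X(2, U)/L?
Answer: -38740/3 ≈ -12913.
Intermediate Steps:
X(m, b) = m + 2*b (X(m, b) = b + (b + m) = m + 2*b)
L = -12 (L = -4*3 = -12)
h(U) = -⅙ - U/6 (h(U) = (2 + 2*U)/(-12) = (2 + 2*U)*(-1/12) = -⅙ - U/6)
(-87 + h(-3))*149 = (-87 + (-⅙ - ⅙*(-3)))*149 = (-87 + (-⅙ + ½))*149 = (-87 + ⅓)*149 = -260/3*149 = -38740/3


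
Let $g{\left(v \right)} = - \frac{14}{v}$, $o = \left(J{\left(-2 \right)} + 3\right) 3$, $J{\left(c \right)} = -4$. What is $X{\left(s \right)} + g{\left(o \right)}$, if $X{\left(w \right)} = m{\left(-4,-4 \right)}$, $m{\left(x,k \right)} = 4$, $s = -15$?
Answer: $\frac{26}{3} \approx 8.6667$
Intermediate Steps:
$o = -3$ ($o = \left(-4 + 3\right) 3 = \left(-1\right) 3 = -3$)
$X{\left(w \right)} = 4$
$X{\left(s \right)} + g{\left(o \right)} = 4 - \frac{14}{-3} = 4 - - \frac{14}{3} = 4 + \frac{14}{3} = \frac{26}{3}$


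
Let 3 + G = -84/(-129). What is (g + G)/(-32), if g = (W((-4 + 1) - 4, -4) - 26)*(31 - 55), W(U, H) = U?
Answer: -33955/1376 ≈ -24.677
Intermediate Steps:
g = 792 (g = (((-4 + 1) - 4) - 26)*(31 - 55) = ((-3 - 4) - 26)*(-24) = (-7 - 26)*(-24) = -33*(-24) = 792)
G = -101/43 (G = -3 - 84/(-129) = -3 - 84*(-1/129) = -3 + 28/43 = -101/43 ≈ -2.3488)
(g + G)/(-32) = (792 - 101/43)/(-32) = (33955/43)*(-1/32) = -33955/1376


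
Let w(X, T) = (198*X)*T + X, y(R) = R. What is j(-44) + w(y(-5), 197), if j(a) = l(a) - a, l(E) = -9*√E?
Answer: -194991 - 18*I*√11 ≈ -1.9499e+5 - 59.699*I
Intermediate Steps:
j(a) = -a - 9*√a (j(a) = -9*√a - a = -a - 9*√a)
w(X, T) = X + 198*T*X (w(X, T) = 198*T*X + X = X + 198*T*X)
j(-44) + w(y(-5), 197) = (-1*(-44) - 18*I*√11) - 5*(1 + 198*197) = (44 - 18*I*√11) - 5*(1 + 39006) = (44 - 18*I*√11) - 5*39007 = (44 - 18*I*√11) - 195035 = -194991 - 18*I*√11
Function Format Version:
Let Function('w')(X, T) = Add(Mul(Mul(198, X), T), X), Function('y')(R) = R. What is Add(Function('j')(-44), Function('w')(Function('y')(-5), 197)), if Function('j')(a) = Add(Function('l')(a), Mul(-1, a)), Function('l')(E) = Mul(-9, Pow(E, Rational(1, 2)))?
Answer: Add(-194991, Mul(-18, I, Pow(11, Rational(1, 2)))) ≈ Add(-1.9499e+5, Mul(-59.699, I))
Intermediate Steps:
Function('j')(a) = Add(Mul(-1, a), Mul(-9, Pow(a, Rational(1, 2)))) (Function('j')(a) = Add(Mul(-9, Pow(a, Rational(1, 2))), Mul(-1, a)) = Add(Mul(-1, a), Mul(-9, Pow(a, Rational(1, 2)))))
Function('w')(X, T) = Add(X, Mul(198, T, X)) (Function('w')(X, T) = Add(Mul(198, T, X), X) = Add(X, Mul(198, T, X)))
Add(Function('j')(-44), Function('w')(Function('y')(-5), 197)) = Add(Add(Mul(-1, -44), Mul(-9, Pow(-44, Rational(1, 2)))), Mul(-5, Add(1, Mul(198, 197)))) = Add(Add(44, Mul(-9, Mul(2, I, Pow(11, Rational(1, 2))))), Mul(-5, Add(1, 39006))) = Add(Add(44, Mul(-18, I, Pow(11, Rational(1, 2)))), Mul(-5, 39007)) = Add(Add(44, Mul(-18, I, Pow(11, Rational(1, 2)))), -195035) = Add(-194991, Mul(-18, I, Pow(11, Rational(1, 2))))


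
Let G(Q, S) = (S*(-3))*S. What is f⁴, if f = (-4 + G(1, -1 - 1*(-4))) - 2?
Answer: 1185921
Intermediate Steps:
G(Q, S) = -3*S² (G(Q, S) = (-3*S)*S = -3*S²)
f = -33 (f = (-4 - 3*(-1 - 1*(-4))²) - 2 = (-4 - 3*(-1 + 4)²) - 2 = (-4 - 3*3²) - 2 = (-4 - 3*9) - 2 = (-4 - 27) - 2 = -31 - 2 = -33)
f⁴ = (-33)⁴ = 1185921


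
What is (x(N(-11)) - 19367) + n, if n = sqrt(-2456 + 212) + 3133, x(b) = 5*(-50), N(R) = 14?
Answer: -16484 + 2*I*sqrt(561) ≈ -16484.0 + 47.371*I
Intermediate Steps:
x(b) = -250
n = 3133 + 2*I*sqrt(561) (n = sqrt(-2244) + 3133 = 2*I*sqrt(561) + 3133 = 3133 + 2*I*sqrt(561) ≈ 3133.0 + 47.371*I)
(x(N(-11)) - 19367) + n = (-250 - 19367) + (3133 + 2*I*sqrt(561)) = -19617 + (3133 + 2*I*sqrt(561)) = -16484 + 2*I*sqrt(561)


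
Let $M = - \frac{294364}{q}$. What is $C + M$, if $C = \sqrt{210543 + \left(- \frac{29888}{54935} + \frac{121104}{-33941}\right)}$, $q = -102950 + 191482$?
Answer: $- \frac{73591}{22133} + \frac{\sqrt{731947361689303678851095}}{1864548835} \approx 455.52$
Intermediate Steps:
$q = 88532$
$C = \frac{\sqrt{731947361689303678851095}}{1864548835}$ ($C = \sqrt{210543 + \left(\left(-29888\right) \frac{1}{54935} + 121104 \left(- \frac{1}{33941}\right)\right)} = \sqrt{210543 - \frac{7667276848}{1864548835}} = \sqrt{\frac{392560038090557}{1864548835}} = \frac{\sqrt{731947361689303678851095}}{1864548835} \approx 458.85$)
$M = - \frac{73591}{22133}$ ($M = - \frac{294364}{88532} = \left(-294364\right) \frac{1}{88532} = - \frac{73591}{22133} \approx -3.3249$)
$C + M = \frac{\sqrt{731947361689303678851095}}{1864548835} - \frac{73591}{22133} = - \frac{73591}{22133} + \frac{\sqrt{731947361689303678851095}}{1864548835}$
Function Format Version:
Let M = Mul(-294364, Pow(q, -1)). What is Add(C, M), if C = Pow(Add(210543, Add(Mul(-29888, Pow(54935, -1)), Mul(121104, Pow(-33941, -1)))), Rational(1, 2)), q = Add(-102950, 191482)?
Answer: Add(Rational(-73591, 22133), Mul(Rational(1, 1864548835), Pow(731947361689303678851095, Rational(1, 2)))) ≈ 455.52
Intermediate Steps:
q = 88532
C = Mul(Rational(1, 1864548835), Pow(731947361689303678851095, Rational(1, 2))) (C = Pow(Add(210543, Add(Mul(-29888, Rational(1, 54935)), Mul(121104, Rational(-1, 33941)))), Rational(1, 2)) = Pow(Add(210543, Add(Rational(-29888, 54935), Rational(-121104, 33941))), Rational(1, 2)) = Pow(Add(210543, Rational(-7667276848, 1864548835)), Rational(1, 2)) = Pow(Rational(392560038090557, 1864548835), Rational(1, 2)) = Mul(Rational(1, 1864548835), Pow(731947361689303678851095, Rational(1, 2))) ≈ 458.85)
M = Rational(-73591, 22133) (M = Mul(-294364, Pow(88532, -1)) = Mul(-294364, Rational(1, 88532)) = Rational(-73591, 22133) ≈ -3.3249)
Add(C, M) = Add(Mul(Rational(1, 1864548835), Pow(731947361689303678851095, Rational(1, 2))), Rational(-73591, 22133)) = Add(Rational(-73591, 22133), Mul(Rational(1, 1864548835), Pow(731947361689303678851095, Rational(1, 2))))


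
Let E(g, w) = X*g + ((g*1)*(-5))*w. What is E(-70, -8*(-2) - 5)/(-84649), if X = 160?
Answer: 7350/84649 ≈ 0.086829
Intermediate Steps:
E(g, w) = 160*g - 5*g*w (E(g, w) = 160*g + ((g*1)*(-5))*w = 160*g + (g*(-5))*w = 160*g + (-5*g)*w = 160*g - 5*g*w)
E(-70, -8*(-2) - 5)/(-84649) = (5*(-70)*(32 - (-8*(-2) - 5)))/(-84649) = (5*(-70)*(32 - (16 - 5)))*(-1/84649) = (5*(-70)*(32 - 1*11))*(-1/84649) = (5*(-70)*(32 - 11))*(-1/84649) = (5*(-70)*21)*(-1/84649) = -7350*(-1/84649) = 7350/84649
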